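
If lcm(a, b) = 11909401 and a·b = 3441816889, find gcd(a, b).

From gcd × lcm = ab: gcd = 3441816889 / 11909401 = 289.

289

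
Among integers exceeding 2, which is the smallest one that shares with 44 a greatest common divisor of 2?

6

gcd(t, 44) = 2 forces 2 | t; write t = 2s. Then gcd(2s, 2·22) = 2·gcd(s, 22), so need gcd(s, 22) = 1.
2s > 2 gives s ≥ 2. The least s ≥ 2 coprime to 22 is 3, so t = 2·3 = 6.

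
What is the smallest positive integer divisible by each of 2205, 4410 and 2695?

2205 = 3² · 5 · 7²; 4410 = 2 · 3² · 5 · 7²; 2695 = 5 · 7² · 11
lcm takes max exponent of each prime: 2 · 3² · 5 · 7² · 11 = 48510

48510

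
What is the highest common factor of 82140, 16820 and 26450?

gcd(82140, 16820): 82140 = 4·16820 + 14860; 16820 = 1·14860 + 1960; 14860 = 7·1960 + 1140; 1960 = 1·1140 + 820; 1140 = 1·820 + 320; 820 = 2·320 + 180; 320 = 1·180 + 140; 180 = 1·140 + 40; 140 = 3·40 + 20; 40 = 2·20 + 0 → 20
gcd(20, 26450): 26450 = 1322·20 + 10; 20 = 2·10 + 0 → 10

10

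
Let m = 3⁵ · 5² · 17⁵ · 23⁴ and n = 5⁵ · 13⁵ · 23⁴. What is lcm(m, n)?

max exponent per prime: 3⁵ · 5⁵ · 13⁵ · 17⁵ · 23⁴ = 112028625553904477071875

112028625553904477071875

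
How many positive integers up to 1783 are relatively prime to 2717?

1418

2717 = 11·13·19. Inclusion–exclusion on these primes:
1783 − ⌊1783/11⌋ − ⌊1783/13⌋ − ⌊1783/19⌋ + ⌊1783/143⌋ + ⌊1783/209⌋ + ⌊1783/247⌋ − ⌊1783/2717⌋ = 1418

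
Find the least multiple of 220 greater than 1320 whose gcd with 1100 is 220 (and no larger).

gcd(t, 1100) = 220 forces 220 | t; write t = 220s. Then gcd(220s, 220·5) = 220·gcd(s, 5), so need gcd(s, 5) = 1.
220s > 1320 gives s ≥ 7. The least s ≥ 7 coprime to 5 is 7, so t = 220·7 = 1540.

1540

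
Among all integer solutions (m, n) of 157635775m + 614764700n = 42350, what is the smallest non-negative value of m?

145174

gcd(157635775, 614764700) = 3025 (Euclid: 614764700 = 3·157635775 + 141857375; 157635775 = 1·141857375 + 15778400; 141857375 = 8·15778400 + 15630175; 15778400 = 1·15630175 + 148225; 15630175 = 105·148225 + 66550; 148225 = 2·66550 + 15125; 66550 = 4·15125 + 6050; 15125 = 2·6050 + 3025; 6050 = 2·3025 + 0), and 3025 | 42350.
Extended Euclid: 157635775·(82951) + 614764700·(-21270) = 3025. Scale by 14: m₀ = 1161314.
General solution m = m₀ + 203228t; reducing mod 203228 gives m = 145174 (and n = -37225).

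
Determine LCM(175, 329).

gcd first: 329 = 1·175 + 154; 175 = 1·154 + 21; 154 = 7·21 + 7; 21 = 3·7 + 0 → gcd = 7
lcm = 175·329/gcd = 57575/7 = 8225

8225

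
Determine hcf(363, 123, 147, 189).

363 = 3 · 11²; 123 = 3 · 41; 147 = 3 · 7²; 189 = 3³ · 7
gcd takes min exponent of each prime: 3 = 3

3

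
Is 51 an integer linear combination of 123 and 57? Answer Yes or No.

gcd(123, 57): 123 = 2·57 + 9; 57 = 6·9 + 3; 9 = 3·3 + 0 → 3
3 divides 51, so a solution exists.

Yes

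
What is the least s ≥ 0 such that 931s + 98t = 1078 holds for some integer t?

Reduce mod 98: 931s ≡ 1078 (mod 98). With g = gcd(931, 98) = 49 dividing 1078, divide through: 19s ≡ 22 (mod 2).
Since gcd(19, 2) = 1, s ≡ 22·(19)⁻¹ ≡ 0 (mod 2). Smallest non-negative: 0.

0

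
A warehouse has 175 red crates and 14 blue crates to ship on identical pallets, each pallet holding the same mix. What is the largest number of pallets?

175 = 5² · 7
14 = 2 · 7
Common: 7 = 7

7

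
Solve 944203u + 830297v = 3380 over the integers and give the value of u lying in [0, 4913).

gcd(944203, 830297) = 169 (Euclid: 944203 = 1·830297 + 113906; 830297 = 7·113906 + 32955; 113906 = 3·32955 + 15041; 32955 = 2·15041 + 2873; 15041 = 5·2873 + 676; 2873 = 4·676 + 169; 676 = 4·169 + 0), and 169 | 3380.
Extended Euclid: 944203·(-1159) + 830297·(1318) = 169. Scale by 20: u₀ = -23180.
General solution u = u₀ + 4913t; reducing mod 4913 gives u = 1385 (and v = -1575).

1385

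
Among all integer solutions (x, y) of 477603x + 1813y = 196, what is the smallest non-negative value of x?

gcd(477603, 1813) = 49 (Euclid: 477603 = 263·1813 + 784; 1813 = 2·784 + 245; 784 = 3·245 + 49; 245 = 5·49 + 0), and 49 | 196.
Extended Euclid: 477603·(7) + 1813·(-1844) = 49. Scale by 4: x₀ = 28.
General solution x = x₀ + 37t; reducing mod 37 gives x = 28 (and y = -7376).

28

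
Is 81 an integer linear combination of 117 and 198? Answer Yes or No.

Yes

By Bézout, 117s + 198t = 81 has integer solutions iff gcd(117, 198) | 81.
Euclid: 198 = 1·117 + 81; 117 = 1·81 + 36; 81 = 2·36 + 9; 36 = 4·9 + 0. gcd = 9; 81 mod 9 = 0. Yes.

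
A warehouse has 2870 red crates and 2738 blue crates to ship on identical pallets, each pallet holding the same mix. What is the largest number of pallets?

Euclid: 2870 = 1·2738 + 132; 2738 = 20·132 + 98; 132 = 1·98 + 34; 98 = 2·34 + 30; 34 = 1·30 + 4; 30 = 7·4 + 2; 4 = 2·2 + 0. Last nonzero remainder: 2.

2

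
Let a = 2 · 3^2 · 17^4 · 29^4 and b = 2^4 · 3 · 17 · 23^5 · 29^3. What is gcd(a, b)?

min exponent per shared prime: 2 · 3 · 17 · 29^3 = 2487678

2487678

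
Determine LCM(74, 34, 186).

116994

74 = 2 · 37; 34 = 2 · 17; 186 = 2 · 3 · 31
lcm takes max exponent of each prime: 2 · 3 · 17 · 31 · 37 = 116994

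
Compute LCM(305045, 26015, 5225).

305045 = 5 · 13² · 19²; 26015 = 5 · 11² · 43; 5225 = 5² · 11 · 19
lcm takes max exponent of each prime: 5² · 11² · 13² · 19² · 43 = 7935745675

7935745675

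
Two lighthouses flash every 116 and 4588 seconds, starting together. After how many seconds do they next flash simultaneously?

133052

gcd first: 4588 = 39·116 + 64; 116 = 1·64 + 52; 64 = 1·52 + 12; 52 = 4·12 + 4; 12 = 3·4 + 0 → gcd = 4
lcm = 116·4588/gcd = 532208/4 = 133052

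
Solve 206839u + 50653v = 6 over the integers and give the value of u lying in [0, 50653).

gcd(206839, 50653) = 1 (Euclid: 206839 = 4·50653 + 4227; 50653 = 11·4227 + 4156; 4227 = 1·4156 + 71; 4156 = 58·71 + 38; 71 = 1·38 + 33; 38 = 1·33 + 5; 33 = 6·5 + 3; 5 = 1·3 + 2; 3 = 1·2 + 1; 2 = 2·1 + 0), and 1 | 6.
Extended Euclid: 206839·(19976) + 50653·(-81571) = 1. Scale by 6: u₀ = 119856.
General solution u = u₀ + 50653t; reducing mod 50653 gives u = 18550 (and v = -75748).

18550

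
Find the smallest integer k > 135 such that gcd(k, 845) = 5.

gcd(k, 845) = 5 forces 5 | k; write k = 5s. Then gcd(5s, 5·169) = 5·gcd(s, 169), so need gcd(s, 169) = 1.
5s > 135 gives s ≥ 28. The least s ≥ 28 coprime to 169 is 28, so k = 5·28 = 140.

140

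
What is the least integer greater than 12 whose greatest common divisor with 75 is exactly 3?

Multiples of 3 above 12: 3·5, 3·6, … . Need the cofactor coprime to 75/3 = 25.
Checking s = 5, 6, … the first with gcd(s, 25) = 1 is s = 6, giving 18.

18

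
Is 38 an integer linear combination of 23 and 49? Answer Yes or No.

Yes

By Bézout, 23x − 49y = 38 has integer solutions iff gcd(23, 49) | 38.
Euclid: 49 = 2·23 + 3; 23 = 7·3 + 2; 3 = 1·2 + 1; 2 = 2·1 + 0. gcd = 1; 38 mod 1 = 0. Yes.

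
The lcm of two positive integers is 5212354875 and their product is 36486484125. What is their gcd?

gcd·lcm = product, so gcd = 36486484125/5212354875 = 7.

7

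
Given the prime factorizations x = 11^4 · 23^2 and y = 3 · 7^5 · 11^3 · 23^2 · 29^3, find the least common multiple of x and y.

max exponent per prime: 3 · 7^5 · 11^4 · 23^2 · 29^3 = 9524273565786441

9524273565786441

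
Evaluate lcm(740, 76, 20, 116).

lcm(740, 76) = 740·76/gcd = 56240/4 = 14060
lcm(14060, 20) = 14060·20/gcd = 281200/20 = 14060
lcm(14060, 116) = 14060·116/gcd = 1630960/4 = 407740

407740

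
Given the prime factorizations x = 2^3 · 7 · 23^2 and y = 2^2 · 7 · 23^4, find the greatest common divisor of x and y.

14812

min exponent per shared prime: 2^2 · 7 · 23^2 = 14812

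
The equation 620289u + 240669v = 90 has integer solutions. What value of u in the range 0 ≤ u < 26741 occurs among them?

gcd(620289, 240669) = 9 (Euclid: 620289 = 2·240669 + 138951; 240669 = 1·138951 + 101718; 138951 = 1·101718 + 37233; 101718 = 2·37233 + 27252; 37233 = 1·27252 + 9981; 27252 = 2·9981 + 7290; 9981 = 1·7290 + 2691; 7290 = 2·2691 + 1908; 2691 = 1·1908 + 783; 1908 = 2·783 + 342; 783 = 2·342 + 99; 342 = 3·99 + 45; 99 = 2·45 + 9; 45 = 5·9 + 0), and 9 | 90.
Extended Euclid: 620289·(4919) + 240669·(-12678) = 9. Scale by 10: u₀ = 49190.
General solution u = u₀ + 26741t; reducing mod 26741 gives u = 22449 (and v = -57859).

22449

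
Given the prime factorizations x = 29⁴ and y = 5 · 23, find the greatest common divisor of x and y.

min exponent per shared prime: (none) = 1

1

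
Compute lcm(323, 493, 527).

323 = 17 · 19; 493 = 17 · 29; 527 = 17 · 31
lcm takes max exponent of each prime: 17 · 19 · 29 · 31 = 290377

290377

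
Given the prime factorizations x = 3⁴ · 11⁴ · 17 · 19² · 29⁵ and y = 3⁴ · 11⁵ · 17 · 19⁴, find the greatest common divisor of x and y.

min exponent per shared prime: 3⁴ · 11⁴ · 17 · 19² = 7277997177

7277997177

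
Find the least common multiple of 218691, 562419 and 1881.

218691 = 3² · 11 · 47²; 562419 = 3² · 11 · 13 · 19 · 23; 1881 = 3² · 11 · 19
lcm takes max exponent of each prime: 3² · 11 · 13 · 19 · 23 · 47² = 1242383571

1242383571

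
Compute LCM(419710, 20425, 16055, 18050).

289753094150

419710 = 2 · 5 · 19 · 47²; 20425 = 5² · 19 · 43; 16055 = 5 · 13² · 19; 18050 = 2 · 5² · 19²
lcm takes max exponent of each prime: 2 · 5² · 13² · 19² · 43 · 47² = 289753094150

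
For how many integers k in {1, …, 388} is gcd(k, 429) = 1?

Prime factors of 429: 3, 11, 13. Count integers ≤ 388 divisible by none of them.
By inclusion–exclusion: 388 − ⌊388/3⌋ − ⌊388/11⌋ − ⌊388/13⌋ + ⌊388/33⌋ + ⌊388/39⌋ + ⌊388/143⌋ − ⌊388/429⌋ = 217.

217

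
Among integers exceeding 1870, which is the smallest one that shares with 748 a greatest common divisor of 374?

2618

gcd(a, 748) = 374 forces 374 | a; write a = 374s. Then gcd(374s, 374·2) = 374·gcd(s, 2), so need gcd(s, 2) = 1.
374s > 1870 gives s ≥ 6. The least s ≥ 6 coprime to 2 is 7, so a = 374·7 = 2618.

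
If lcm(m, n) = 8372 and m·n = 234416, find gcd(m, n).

gcd·lcm = product, so gcd = 234416/8372 = 28.

28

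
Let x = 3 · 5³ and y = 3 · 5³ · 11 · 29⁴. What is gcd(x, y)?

375

min exponent per shared prime: 3 · 5³ = 375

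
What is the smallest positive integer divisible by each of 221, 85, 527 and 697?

1404455

221 = 13 · 17; 85 = 5 · 17; 527 = 17 · 31; 697 = 17 · 41
lcm takes max exponent of each prime: 5 · 13 · 17 · 31 · 41 = 1404455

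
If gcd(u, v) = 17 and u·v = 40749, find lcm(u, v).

2397

gcd·lcm = product, so lcm = 40749/17 = 2397.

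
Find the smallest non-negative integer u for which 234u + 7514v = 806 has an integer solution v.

164

Euclid: 7514 = 32·234 + 26; 234 = 9·26 + 0 → gcd = 26; 806 = 26·31.
Back-substitution yields 234·(-32) + 7514·(1) = 26, so one solution is u = -32·31 = -992, v = 1·31 = 31.
Solutions in u differ by 7514/26 = 289; the one in [0, 289) is -992 mod 289 = 164.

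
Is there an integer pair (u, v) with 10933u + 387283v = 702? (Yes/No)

gcd(10933, 387283): 387283 = 35·10933 + 4628; 10933 = 2·4628 + 1677; 4628 = 2·1677 + 1274; 1677 = 1·1274 + 403; 1274 = 3·403 + 65; 403 = 6·65 + 13; 65 = 5·13 + 0 → 13
13 divides 702, so a solution exists.

Yes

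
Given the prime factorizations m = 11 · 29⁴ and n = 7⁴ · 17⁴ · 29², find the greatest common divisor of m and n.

841

min exponent per shared prime: 29² = 841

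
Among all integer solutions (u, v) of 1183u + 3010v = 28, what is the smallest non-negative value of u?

gcd(1183, 3010) = 7 (Euclid: 3010 = 2·1183 + 644; 1183 = 1·644 + 539; 644 = 1·539 + 105; 539 = 5·105 + 14; 105 = 7·14 + 7; 14 = 2·7 + 0), and 7 | 28.
Extended Euclid: 1183·(-201) + 3010·(79) = 7. Scale by 4: u₀ = -804.
General solution u = u₀ + 430t; reducing mod 430 gives u = 56 (and v = -22).

56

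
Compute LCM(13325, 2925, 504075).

13325 = 5² · 13 · 41; 2925 = 3² · 5² · 13; 504075 = 3 · 5² · 11 · 13 · 47
lcm takes max exponent of each prime: 3² · 5² · 11 · 13 · 41 · 47 = 62001225

62001225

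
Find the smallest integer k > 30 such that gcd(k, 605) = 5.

Multiples of 5 above 30: 5·7, 5·8, … . Need the cofactor coprime to 605/5 = 121.
Checking s = 7, 8, … the first with gcd(s, 121) = 1 is s = 7, giving 35.

35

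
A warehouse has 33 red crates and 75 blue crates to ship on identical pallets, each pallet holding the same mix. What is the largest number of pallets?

3

33 = 3 · 11
75 = 3 · 5²
Common: 3 = 3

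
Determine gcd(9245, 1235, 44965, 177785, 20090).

5

gcd(9245, 1235): 9245 = 7·1235 + 600; 1235 = 2·600 + 35; 600 = 17·35 + 5; 35 = 7·5 + 0 → 5
gcd(5, 44965): 44965 = 8993·5 + 0 → 5
gcd(5, 177785): 177785 = 35557·5 + 0 → 5
gcd(5, 20090): 20090 = 4018·5 + 0 → 5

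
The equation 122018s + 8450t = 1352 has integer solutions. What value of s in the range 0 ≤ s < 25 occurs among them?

14

gcd(122018, 8450) = 338 (Euclid: 122018 = 14·8450 + 3718; 8450 = 2·3718 + 1014; 3718 = 3·1014 + 676; 1014 = 1·676 + 338; 676 = 2·338 + 0), and 338 | 1352.
Extended Euclid: 122018·(-9) + 8450·(130) = 338. Scale by 4: s₀ = -36.
General solution s = s₀ + 25k; reducing mod 25 gives s = 14 (and t = -202).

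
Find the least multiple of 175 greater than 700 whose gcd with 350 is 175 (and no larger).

875

350 = 175·2. Any t with gcd(t, 350) = 175 is a multiple of 175, say 175s, with s coprime to 2.
Need s > 700/175, so s ≥ 5. First s ≥ 5 with gcd(s, 2) = 1 is s = 5. Thus t = 175·5 = 875.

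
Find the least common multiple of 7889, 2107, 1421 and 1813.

lcm(7889, 2107) = 7889·2107/gcd = 16622123/49 = 339227
lcm(339227, 1421) = 339227·1421/gcd = 482041567/49 = 9837583
lcm(9837583, 1813) = 9837583·1813/gcd = 17835537979/49 = 363990571

363990571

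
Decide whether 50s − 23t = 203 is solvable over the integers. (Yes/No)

Yes

gcd(50, 23): 50 = 2·23 + 4; 23 = 5·4 + 3; 4 = 1·3 + 1; 3 = 3·1 + 0 → 1
1 divides 203, so a solution exists.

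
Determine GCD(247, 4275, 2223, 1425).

19

gcd(247, 4275): 4275 = 17·247 + 76; 247 = 3·76 + 19; 76 = 4·19 + 0 → 19
gcd(19, 2223): 2223 = 117·19 + 0 → 19
gcd(19, 1425): 1425 = 75·19 + 0 → 19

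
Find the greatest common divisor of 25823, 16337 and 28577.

gcd(25823, 16337): 25823 = 1·16337 + 9486; 16337 = 1·9486 + 6851; 9486 = 1·6851 + 2635; 6851 = 2·2635 + 1581; 2635 = 1·1581 + 1054; 1581 = 1·1054 + 527; 1054 = 2·527 + 0 → 527
gcd(527, 28577): 28577 = 54·527 + 119; 527 = 4·119 + 51; 119 = 2·51 + 17; 51 = 3·17 + 0 → 17

17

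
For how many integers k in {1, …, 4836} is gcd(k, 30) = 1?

1289

Prime factors of 30: 2, 3, 5. Count integers ≤ 4836 divisible by none of them.
By inclusion–exclusion: 4836 − ⌊4836/2⌋ − ⌊4836/3⌋ − ⌊4836/5⌋ + ⌊4836/6⌋ + ⌊4836/10⌋ + ⌊4836/15⌋ − ⌊4836/30⌋ = 1289.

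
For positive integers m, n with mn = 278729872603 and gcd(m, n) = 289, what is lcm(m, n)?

964463227

For any two positive integers, gcd × lcm equals their product. Hence lcm = 278729872603 / 289 = 964463227.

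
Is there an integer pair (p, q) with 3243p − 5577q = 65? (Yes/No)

By Bézout, 3243p − 5577q = 65 has integer solutions iff gcd(3243, 5577) | 65.
Euclid: 5577 = 1·3243 + 2334; 3243 = 1·2334 + 909; 2334 = 2·909 + 516; 909 = 1·516 + 393; 516 = 1·393 + 123; 393 = 3·123 + 24; 123 = 5·24 + 3; 24 = 8·3 + 0. gcd = 3; 65 mod 3 = 2. No.

No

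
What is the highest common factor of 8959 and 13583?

Euclid: 13583 = 1·8959 + 4624; 8959 = 1·4624 + 4335; 4624 = 1·4335 + 289; 4335 = 15·289 + 0. Last nonzero remainder: 289.

289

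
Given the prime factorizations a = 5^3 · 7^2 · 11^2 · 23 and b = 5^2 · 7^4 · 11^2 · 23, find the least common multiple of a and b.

max exponent per prime: 5^3 · 7^4 · 11^2 · 23 = 835247875

835247875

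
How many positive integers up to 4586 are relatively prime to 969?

969 = 3·17·19. Inclusion–exclusion on these primes:
4586 − ⌊4586/3⌋ − ⌊4586/17⌋ − ⌊4586/19⌋ + ⌊4586/51⌋ + ⌊4586/57⌋ + ⌊4586/323⌋ − ⌊4586/969⌋ = 2727

2727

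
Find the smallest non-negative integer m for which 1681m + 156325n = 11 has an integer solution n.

Reduce mod 156325: 1681m ≡ 11 (mod 156325). With g = gcd(1681, 156325) = 1 dividing 11, divide through: 1681m ≡ 11 (mod 156325).
Since gcd(1681, 156325) = 1, m ≡ 11·(1681)⁻¹ ≡ 97831 (mod 156325). Smallest non-negative: 97831.

97831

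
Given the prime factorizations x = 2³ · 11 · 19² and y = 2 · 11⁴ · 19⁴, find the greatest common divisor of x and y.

min exponent per shared prime: 2 · 11 · 19² = 7942

7942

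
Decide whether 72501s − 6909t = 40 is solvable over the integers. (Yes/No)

By Bézout, 72501s − 6909t = 40 has integer solutions iff gcd(72501, 6909) | 40.
Euclid: 72501 = 10·6909 + 3411; 6909 = 2·3411 + 87; 3411 = 39·87 + 18; 87 = 4·18 + 15; 18 = 1·15 + 3; 15 = 5·3 + 0. gcd = 3; 40 mod 3 = 1. No.

No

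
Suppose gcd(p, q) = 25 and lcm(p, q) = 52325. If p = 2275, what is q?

Using pq = gcd(p,q)·lcm(p,q) = 25·52325 = 1308125, we get q = 1308125/2275 = 575.

575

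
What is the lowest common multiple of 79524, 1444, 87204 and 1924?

7719022428156

79524 = 2² · 3² · 47²; 1444 = 2² · 19²; 87204 = 2² · 3 · 13² · 43; 1924 = 2² · 13 · 37
lcm takes max exponent of each prime: 2² · 3² · 13² · 19² · 37 · 43 · 47² = 7719022428156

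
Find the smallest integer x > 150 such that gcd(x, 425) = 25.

Multiples of 25 above 150: 25·7, 25·8, … . Need the cofactor coprime to 425/25 = 17.
Checking s = 7, 8, … the first with gcd(s, 17) = 1 is s = 7, giving 175.

175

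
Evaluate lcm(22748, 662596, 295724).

404846156

22748 = 2² · 11² · 47; 662596 = 2² · 11² · 37²; 295724 = 2² · 11² · 13 · 47
lcm takes max exponent of each prime: 2² · 11² · 13 · 37² · 47 = 404846156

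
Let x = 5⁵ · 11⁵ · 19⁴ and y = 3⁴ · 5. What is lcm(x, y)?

5312670365784375

max exponent per prime: 3⁴ · 5⁵ · 11⁵ · 19⁴ = 5312670365784375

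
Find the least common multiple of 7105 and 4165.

7105 = 5 · 7² · 29; 4165 = 5 · 7² · 17
max exponents: 5 · 7² · 17 · 29 = 120785

120785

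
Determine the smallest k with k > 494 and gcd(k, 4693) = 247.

741

Multiples of 247 above 494: 247·3, 247·4, … . Need the cofactor coprime to 4693/247 = 19.
Checking s = 3, 4, … the first with gcd(s, 19) = 1 is s = 3, giving 741.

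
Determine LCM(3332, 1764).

29988

3332 = 2² · 7² · 17; 1764 = 2² · 3² · 7²
max exponents: 2² · 3² · 7² · 17 = 29988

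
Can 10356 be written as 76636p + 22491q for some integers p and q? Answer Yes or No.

No

gcd(76636, 22491): 76636 = 3·22491 + 9163; 22491 = 2·9163 + 4165; 9163 = 2·4165 + 833; 4165 = 5·833 + 0 → 833
833 does not divide 10356, so a solution does not exist.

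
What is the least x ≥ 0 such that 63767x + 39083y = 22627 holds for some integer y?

12

gcd(63767, 39083) = 2057 (Euclid: 63767 = 1·39083 + 24684; 39083 = 1·24684 + 14399; 24684 = 1·14399 + 10285; 14399 = 1·10285 + 4114; 10285 = 2·4114 + 2057; 4114 = 2·2057 + 0), and 2057 | 22627.
Extended Euclid: 63767·(8) + 39083·(-13) = 2057. Scale by 11: x₀ = 88.
General solution x = x₀ + 19t; reducing mod 19 gives x = 12 (and y = -19).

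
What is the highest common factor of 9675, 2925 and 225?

225

9675 = 3² · 5² · 43; 2925 = 3² · 5² · 13; 225 = 3² · 5²
gcd takes min exponent of each prime: 3² · 5² = 225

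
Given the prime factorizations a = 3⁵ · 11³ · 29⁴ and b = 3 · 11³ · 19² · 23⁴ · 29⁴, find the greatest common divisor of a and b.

min exponent per shared prime: 3 · 11³ · 29⁴ = 2824173033

2824173033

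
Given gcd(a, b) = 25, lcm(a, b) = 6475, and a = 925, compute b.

Using ab = gcd(a,b)·lcm(a,b) = 25·6475 = 161875, we get b = 161875/925 = 175.

175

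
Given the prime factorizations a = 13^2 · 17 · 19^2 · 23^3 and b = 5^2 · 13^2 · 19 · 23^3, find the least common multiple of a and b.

max exponent per prime: 5^2 · 13^2 · 17 · 19^2 · 23^3 = 315476013775

315476013775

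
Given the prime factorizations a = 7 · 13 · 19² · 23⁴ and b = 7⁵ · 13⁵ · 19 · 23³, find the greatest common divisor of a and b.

21036743

min exponent per shared prime: 7 · 13 · 19 · 23³ = 21036743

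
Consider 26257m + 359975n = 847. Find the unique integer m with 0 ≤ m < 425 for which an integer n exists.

96

Euclid: 359975 = 13·26257 + 18634; 26257 = 1·18634 + 7623; 18634 = 2·7623 + 3388; 7623 = 2·3388 + 847; 3388 = 4·847 + 0 → gcd = 847; 847 = 847·1.
Back-substitution yields 26257·(96) + 359975·(-7) = 847, so one solution is m = 96·1 = 96, n = -7·1 = -7.
Solutions in m differ by 359975/847 = 425; the one in [0, 425) is 96 mod 425 = 96.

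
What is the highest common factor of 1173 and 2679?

3

1173 = 3 · 17 · 23
2679 = 3 · 19 · 47
Common: 3 = 3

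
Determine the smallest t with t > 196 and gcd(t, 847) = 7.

gcd(t, 847) = 7 forces 7 | t; write t = 7s. Then gcd(7s, 7·121) = 7·gcd(s, 121), so need gcd(s, 121) = 1.
7s > 196 gives s ≥ 29. The least s ≥ 29 coprime to 121 is 29, so t = 7·29 = 203.

203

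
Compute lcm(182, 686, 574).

182 = 2 · 7 · 13; 686 = 2 · 7³; 574 = 2 · 7 · 41
lcm takes max exponent of each prime: 2 · 7³ · 13 · 41 = 365638

365638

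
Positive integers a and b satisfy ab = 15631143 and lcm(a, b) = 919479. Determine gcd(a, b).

gcd·lcm = product, so gcd = 15631143/919479 = 17.

17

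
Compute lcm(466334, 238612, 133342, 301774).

375660949708

466334 = 2 · 11² · 41 · 47; 238612 = 2² · 11² · 17 · 29; 133342 = 2 · 11² · 19 · 29; 301774 = 2 · 11² · 29 · 43
lcm takes max exponent of each prime: 2² · 11² · 17 · 19 · 29 · 41 · 43 · 47 = 375660949708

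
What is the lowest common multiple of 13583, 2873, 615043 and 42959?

lcm(13583, 2873) = 13583·2873/gcd = 39023959/17 = 2295527
lcm(2295527, 615043) = 2295527·615043/gcd = 1411847812661/221 = 6388451641
lcm(6388451641, 42959) = 6388451641·42959/gcd = 274441494045719/17 = 16143617296807

16143617296807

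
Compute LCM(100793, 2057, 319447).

100793 = 7² · 11² · 17; 2057 = 11² · 17; 319447 = 17 · 19 · 23 · 43
lcm takes max exponent of each prime: 7² · 11² · 17 · 19 · 23 · 43 = 1894001263

1894001263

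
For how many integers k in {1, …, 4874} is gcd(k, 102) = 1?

1530

102 = 2·3·17. Inclusion–exclusion on these primes:
4874 − ⌊4874/2⌋ − ⌊4874/3⌋ − ⌊4874/17⌋ + ⌊4874/6⌋ + ⌊4874/34⌋ + ⌊4874/51⌋ − ⌊4874/102⌋ = 1530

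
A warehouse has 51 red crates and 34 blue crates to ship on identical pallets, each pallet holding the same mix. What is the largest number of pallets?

17

51 = 3 · 17
34 = 2 · 17
Common: 17 = 17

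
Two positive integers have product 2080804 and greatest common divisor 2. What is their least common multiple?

For any two positive integers, gcd × lcm equals their product. Hence lcm = 2080804 / 2 = 1040402.

1040402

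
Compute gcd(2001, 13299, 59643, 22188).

gcd(2001, 13299): 13299 = 6·2001 + 1293; 2001 = 1·1293 + 708; 1293 = 1·708 + 585; 708 = 1·585 + 123; 585 = 4·123 + 93; 123 = 1·93 + 30; 93 = 3·30 + 3; 30 = 10·3 + 0 → 3
gcd(3, 59643): 59643 = 19881·3 + 0 → 3
gcd(3, 22188): 22188 = 7396·3 + 0 → 3

3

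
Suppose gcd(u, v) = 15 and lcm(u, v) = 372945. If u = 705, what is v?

Using uv = gcd(u,v)·lcm(u,v) = 15·372945 = 5594175, we get v = 5594175/705 = 7935.

7935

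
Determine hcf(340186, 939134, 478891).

gcd(340186, 939134): 939134 = 2·340186 + 258762; 340186 = 1·258762 + 81424; 258762 = 3·81424 + 14490; 81424 = 5·14490 + 8974; 14490 = 1·8974 + 5516; 8974 = 1·5516 + 3458; 5516 = 1·3458 + 2058; 3458 = 1·2058 + 1400; 2058 = 1·1400 + 658; 1400 = 2·658 + 84; 658 = 7·84 + 70; 84 = 1·70 + 14; 70 = 5·14 + 0 → 14
gcd(14, 478891): 478891 = 34206·14 + 7; 14 = 2·7 + 0 → 7

7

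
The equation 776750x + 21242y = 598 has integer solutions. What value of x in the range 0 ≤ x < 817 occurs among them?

Reduce mod 21242: 776750x ≡ 598 (mod 21242). With g = gcd(776750, 21242) = 26 dividing 598, divide through: 29875x ≡ 23 (mod 817).
Since gcd(29875, 817) = 1, x ≡ 23·(29875)⁻¹ ≡ 690 (mod 817). Smallest non-negative: 690.

690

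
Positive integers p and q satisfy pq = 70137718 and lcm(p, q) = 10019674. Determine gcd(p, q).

7

From gcd × lcm = pq: gcd = 70137718 / 10019674 = 7.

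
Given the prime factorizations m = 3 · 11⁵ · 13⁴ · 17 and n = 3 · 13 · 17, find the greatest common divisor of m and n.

663

min exponent per shared prime: 3 · 13 · 17 = 663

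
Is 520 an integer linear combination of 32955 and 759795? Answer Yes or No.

No

gcd(32955, 759795): 759795 = 23·32955 + 1830; 32955 = 18·1830 + 15; 1830 = 122·15 + 0 → 15
15 does not divide 520, so a solution does not exist.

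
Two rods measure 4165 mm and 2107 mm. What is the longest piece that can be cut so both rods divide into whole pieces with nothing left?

Euclid: 4165 = 1·2107 + 2058; 2107 = 1·2058 + 49; 2058 = 42·49 + 0. Last nonzero remainder: 49.

49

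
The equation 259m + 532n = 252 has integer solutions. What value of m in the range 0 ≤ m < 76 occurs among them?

Reduce mod 532: 259m ≡ 252 (mod 532). With g = gcd(259, 532) = 7 dividing 252, divide through: 37m ≡ 36 (mod 76).
Since gcd(37, 76) = 1, m ≡ 36·(37)⁻¹ ≡ 40 (mod 76). Smallest non-negative: 40.

40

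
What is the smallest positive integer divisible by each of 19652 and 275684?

1354435492

19652 = 2² · 17³; 275684 = 2² · 41³
max exponents: 2² · 17³ · 41³ = 1354435492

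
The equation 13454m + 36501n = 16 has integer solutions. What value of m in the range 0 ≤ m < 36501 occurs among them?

21167

Reduce mod 36501: 13454m ≡ 16 (mod 36501). With g = gcd(13454, 36501) = 1 dividing 16, divide through: 13454m ≡ 16 (mod 36501).
Since gcd(13454, 36501) = 1, m ≡ 16·(13454)⁻¹ ≡ 21167 (mod 36501). Smallest non-negative: 21167.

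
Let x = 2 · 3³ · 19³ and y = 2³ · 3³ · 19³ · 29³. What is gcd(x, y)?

min exponent per shared prime: 2 · 3³ · 19³ = 370386

370386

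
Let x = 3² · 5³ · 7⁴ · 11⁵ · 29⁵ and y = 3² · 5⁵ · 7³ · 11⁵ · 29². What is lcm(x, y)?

max exponent per prime: 3² · 5⁵ · 7⁴ · 11⁵ · 29⁵ = 223068427855177471875

223068427855177471875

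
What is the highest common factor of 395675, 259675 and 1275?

395675 = 5² · 7² · 17 · 19; 259675 = 5² · 13 · 17 · 47; 1275 = 3 · 5² · 17
gcd takes min exponent of each prime: 5² · 17 = 425

425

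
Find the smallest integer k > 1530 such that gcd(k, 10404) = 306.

10404 = 306·34. Any k with gcd(k, 10404) = 306 is a multiple of 306, say 306s, with s coprime to 34.
Need s > 1530/306, so s ≥ 6. First s ≥ 6 with gcd(s, 34) = 1 is s = 7. Thus k = 306·7 = 2142.

2142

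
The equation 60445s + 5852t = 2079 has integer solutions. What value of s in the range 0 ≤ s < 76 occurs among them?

71

Euclid: 60445 = 10·5852 + 1925; 5852 = 3·1925 + 77; 1925 = 25·77 + 0 → gcd = 77; 2079 = 77·27.
Back-substitution yields 60445·(-3) + 5852·(31) = 77, so one solution is s = -3·27 = -81, t = 31·27 = 837.
Solutions in s differ by 5852/77 = 76; the one in [0, 76) is -81 mod 76 = 71.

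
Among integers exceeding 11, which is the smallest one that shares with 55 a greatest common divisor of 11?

22

gcd(m, 55) = 11 forces 11 | m; write m = 11s. Then gcd(11s, 11·5) = 11·gcd(s, 5), so need gcd(s, 5) = 1.
11s > 11 gives s ≥ 2. The least s ≥ 2 coprime to 5 is 2, so m = 11·2 = 22.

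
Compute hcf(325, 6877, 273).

13

gcd(325, 6877): 6877 = 21·325 + 52; 325 = 6·52 + 13; 52 = 4·13 + 0 → 13
gcd(13, 273): 273 = 21·13 + 0 → 13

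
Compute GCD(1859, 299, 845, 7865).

gcd(1859, 299): 1859 = 6·299 + 65; 299 = 4·65 + 39; 65 = 1·39 + 26; 39 = 1·26 + 13; 26 = 2·13 + 0 → 13
gcd(13, 845): 845 = 65·13 + 0 → 13
gcd(13, 7865): 7865 = 605·13 + 0 → 13

13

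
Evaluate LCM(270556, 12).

811668

gcd first: 270556 = 22546·12 + 4; 12 = 3·4 + 0 → gcd = 4
lcm = 270556·12/gcd = 3246672/4 = 811668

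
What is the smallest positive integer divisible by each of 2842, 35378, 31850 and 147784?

lcm(2842, 35378) = 2842·35378/gcd = 100544276/98 = 1025962
lcm(1025962, 31850) = 1025962·31850/gcd = 32676889700/98 = 333437650
lcm(333437650, 147784) = 333437650·147784/gcd = 49276749667600/36946 = 1333750600

1333750600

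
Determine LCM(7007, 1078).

gcd first: 7007 = 6·1078 + 539; 1078 = 2·539 + 0 → gcd = 539
lcm = 7007·1078/gcd = 7553546/539 = 14014

14014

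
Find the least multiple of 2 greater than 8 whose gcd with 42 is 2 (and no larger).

Multiples of 2 above 8: 2·5, 2·6, … . Need the cofactor coprime to 42/2 = 21.
Checking s = 5, 6, … the first with gcd(s, 21) = 1 is s = 5, giving 10.

10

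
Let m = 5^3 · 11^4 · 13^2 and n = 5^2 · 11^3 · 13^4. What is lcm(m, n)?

52270200125

max exponent per prime: 5^3 · 11^4 · 13^4 = 52270200125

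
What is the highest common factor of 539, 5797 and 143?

11

gcd(539, 5797): 5797 = 10·539 + 407; 539 = 1·407 + 132; 407 = 3·132 + 11; 132 = 12·11 + 0 → 11
gcd(11, 143): 143 = 13·11 + 0 → 11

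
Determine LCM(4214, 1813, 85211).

4214 = 2 · 7² · 43; 1813 = 7² · 37; 85211 = 7² · 37 · 47
lcm takes max exponent of each prime: 2 · 7² · 37 · 43 · 47 = 7328146

7328146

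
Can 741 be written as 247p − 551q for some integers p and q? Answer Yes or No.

By Bézout, 247p − 551q = 741 has integer solutions iff gcd(247, 551) | 741.
Euclid: 551 = 2·247 + 57; 247 = 4·57 + 19; 57 = 3·19 + 0. gcd = 19; 741 mod 19 = 0. Yes.

Yes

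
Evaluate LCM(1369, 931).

gcd first: 1369 = 1·931 + 438; 931 = 2·438 + 55; 438 = 7·55 + 53; 55 = 1·53 + 2; 53 = 26·2 + 1; 2 = 2·1 + 0 → gcd = 1
lcm = 1369·931/gcd = 1274539/1 = 1274539

1274539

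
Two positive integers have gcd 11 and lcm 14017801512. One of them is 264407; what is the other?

583176

u·v = gcd·lcm = 11·14017801512 = 154195816632, so v = 154195816632/264407 = 583176.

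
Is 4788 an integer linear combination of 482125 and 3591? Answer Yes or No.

gcd(482125, 3591): 482125 = 134·3591 + 931; 3591 = 3·931 + 798; 931 = 1·798 + 133; 798 = 6·133 + 0 → 133
133 divides 4788, so a solution exists.

Yes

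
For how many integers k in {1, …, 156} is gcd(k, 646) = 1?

69

Prime factors of 646: 2, 17, 19. Count integers ≤ 156 divisible by none of them.
By inclusion–exclusion: 156 − ⌊156/2⌋ − ⌊156/17⌋ − ⌊156/19⌋ + ⌊156/34⌋ + ⌊156/38⌋ + ⌊156/323⌋ − ⌊156/646⌋ = 69.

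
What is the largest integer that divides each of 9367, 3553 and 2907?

323

gcd(9367, 3553): 9367 = 2·3553 + 2261; 3553 = 1·2261 + 1292; 2261 = 1·1292 + 969; 1292 = 1·969 + 323; 969 = 3·323 + 0 → 323
gcd(323, 2907): 2907 = 9·323 + 0 → 323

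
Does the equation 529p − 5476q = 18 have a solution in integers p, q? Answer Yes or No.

By Bézout, 529p − 5476q = 18 has integer solutions iff gcd(529, 5476) | 18.
Euclid: 5476 = 10·529 + 186; 529 = 2·186 + 157; 186 = 1·157 + 29; 157 = 5·29 + 12; 29 = 2·12 + 5; 12 = 2·5 + 2; 5 = 2·2 + 1; 2 = 2·1 + 0. gcd = 1; 18 mod 1 = 0. Yes.

Yes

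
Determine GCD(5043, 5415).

Euclid: 5415 = 1·5043 + 372; 5043 = 13·372 + 207; 372 = 1·207 + 165; 207 = 1·165 + 42; 165 = 3·42 + 39; 42 = 1·39 + 3; 39 = 13·3 + 0. Last nonzero remainder: 3.

3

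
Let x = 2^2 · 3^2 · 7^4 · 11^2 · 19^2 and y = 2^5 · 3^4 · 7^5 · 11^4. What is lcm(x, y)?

230251856101344

max exponent per prime: 2^5 · 3^4 · 7^5 · 11^4 · 19^2 = 230251856101344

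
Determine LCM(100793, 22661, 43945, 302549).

561920897893355

lcm(100793, 22661) = 100793·22661/gcd = 2284070173/17 = 134357069
lcm(134357069, 43945) = 134357069·43945/gcd = 5904321397205/187 = 31573911215
lcm(31573911215, 302549) = 31573911215·302549/gcd = 9552655264187035/17 = 561920897893355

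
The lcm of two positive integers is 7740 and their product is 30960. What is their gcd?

From gcd × lcm = uv: gcd = 30960 / 7740 = 4.

4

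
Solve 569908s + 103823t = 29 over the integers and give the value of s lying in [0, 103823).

80942

gcd(569908, 103823) = 1 (Euclid: 569908 = 5·103823 + 50793; 103823 = 2·50793 + 2237; 50793 = 22·2237 + 1579; 2237 = 1·1579 + 658; 1579 = 2·658 + 263; 658 = 2·263 + 132; 263 = 1·132 + 131; 132 = 1·131 + 1; 131 = 131·1 + 0), and 1 | 29.
Extended Euclid: 569908·(-789) + 103823·(4331) = 1. Scale by 29: s₀ = -22881.
General solution s = s₀ + 103823k; reducing mod 103823 gives s = 80942 (and t = -444309).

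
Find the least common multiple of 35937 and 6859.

35937 = 3³ · 11³; 6859 = 19³
max exponents: 3³ · 11³ · 19³ = 246491883

246491883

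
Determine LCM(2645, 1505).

2645 = 5 · 23²; 1505 = 5 · 7 · 43
max exponents: 5 · 7 · 23² · 43 = 796145

796145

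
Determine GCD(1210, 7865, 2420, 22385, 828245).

605

1210 = 2 · 5 · 11²; 7865 = 5 · 11² · 13; 2420 = 2² · 5 · 11²; 22385 = 5 · 11² · 37; 828245 = 5 · 11² · 37²
gcd takes min exponent of each prime: 5 · 11² = 605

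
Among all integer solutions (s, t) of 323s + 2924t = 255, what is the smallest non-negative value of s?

Reduce mod 2924: 323s ≡ 255 (mod 2924). With g = gcd(323, 2924) = 17 dividing 255, divide through: 19s ≡ 15 (mod 172).
Since gcd(19, 172) = 1, s ≡ 15·(19)⁻¹ ≡ 37 (mod 172). Smallest non-negative: 37.

37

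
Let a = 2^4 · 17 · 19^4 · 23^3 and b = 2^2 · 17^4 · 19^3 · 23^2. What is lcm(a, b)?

max exponent per prime: 2^4 · 17^4 · 19^4 · 23^3 = 2118915217795952

2118915217795952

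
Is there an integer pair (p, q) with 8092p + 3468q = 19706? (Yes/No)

gcd(8092, 3468): 8092 = 2·3468 + 1156; 3468 = 3·1156 + 0 → 1156
1156 does not divide 19706, so a solution does not exist.

No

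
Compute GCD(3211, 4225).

169

3211 = 13² · 19
4225 = 5² · 13²
Common: 13² = 169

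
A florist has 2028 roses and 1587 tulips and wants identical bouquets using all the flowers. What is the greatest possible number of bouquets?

Euclid: 2028 = 1·1587 + 441; 1587 = 3·441 + 264; 441 = 1·264 + 177; 264 = 1·177 + 87; 177 = 2·87 + 3; 87 = 29·3 + 0. Last nonzero remainder: 3.

3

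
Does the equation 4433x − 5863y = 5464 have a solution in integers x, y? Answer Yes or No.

gcd(4433, 5863): 5863 = 1·4433 + 1430; 4433 = 3·1430 + 143; 1430 = 10·143 + 0 → 143
143 does not divide 5464, so a solution does not exist.

No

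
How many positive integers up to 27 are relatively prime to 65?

Prime factors of 65: 5, 13. Count integers ≤ 27 divisible by none of them.
By inclusion–exclusion: 27 − ⌊27/5⌋ − ⌊27/13⌋ + ⌊27/65⌋ = 20.

20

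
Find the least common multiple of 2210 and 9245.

4086290

gcd first: 9245 = 4·2210 + 405; 2210 = 5·405 + 185; 405 = 2·185 + 35; 185 = 5·35 + 10; 35 = 3·10 + 5; 10 = 2·5 + 0 → gcd = 5
lcm = 2210·9245/gcd = 20431450/5 = 4086290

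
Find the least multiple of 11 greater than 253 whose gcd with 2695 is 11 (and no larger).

264

Multiples of 11 above 253: 11·24, 11·25, … . Need the cofactor coprime to 2695/11 = 245.
Checking s = 24, 25, … the first with gcd(s, 245) = 1 is s = 24, giving 264.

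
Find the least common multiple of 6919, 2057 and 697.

6919 = 11 · 17 · 37; 2057 = 11² · 17; 697 = 17 · 41
lcm takes max exponent of each prime: 11² · 17 · 37 · 41 = 3120469

3120469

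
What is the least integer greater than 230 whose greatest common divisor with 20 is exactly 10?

250

Multiples of 10 above 230: 10·24, 10·25, … . Need the cofactor coprime to 20/10 = 2.
Checking s = 24, 25, … the first with gcd(s, 2) = 1 is s = 25, giving 250.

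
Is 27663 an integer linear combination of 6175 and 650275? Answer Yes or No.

No

By Bézout, 6175m − 650275n = 27663 has integer solutions iff gcd(6175, 650275) | 27663.
Euclid: 650275 = 105·6175 + 1900; 6175 = 3·1900 + 475; 1900 = 4·475 + 0. gcd = 475; 27663 mod 475 = 113. No.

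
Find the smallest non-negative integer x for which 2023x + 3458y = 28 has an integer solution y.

400

Euclid: 3458 = 1·2023 + 1435; 2023 = 1·1435 + 588; 1435 = 2·588 + 259; 588 = 2·259 + 70; 259 = 3·70 + 49; 70 = 1·49 + 21; 49 = 2·21 + 7; 21 = 3·7 + 0 → gcd = 7; 28 = 7·4.
Back-substitution yields 2023·(-147) + 3458·(86) = 7, so one solution is x = -147·4 = -588, y = 86·4 = 344.
Solutions in x differ by 3458/7 = 494; the one in [0, 494) is -588 mod 494 = 400.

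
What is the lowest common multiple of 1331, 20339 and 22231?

1331 = 11³; 20339 = 11 · 43²; 22231 = 11 · 43 · 47
lcm takes max exponent of each prime: 11³ · 43² · 47 = 115667893

115667893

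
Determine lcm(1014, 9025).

9151350

1014 = 2 · 3 · 13²; 9025 = 5² · 19²
max exponents: 2 · 3 · 5² · 13² · 19² = 9151350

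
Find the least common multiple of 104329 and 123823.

104329 = 17² · 19²; 123823 = 7³ · 19²
max exponents: 7³ · 17² · 19² = 35784847

35784847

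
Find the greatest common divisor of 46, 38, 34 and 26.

2

gcd(46, 38): 46 = 1·38 + 8; 38 = 4·8 + 6; 8 = 1·6 + 2; 6 = 3·2 + 0 → 2
gcd(2, 34): 34 = 17·2 + 0 → 2
gcd(2, 26): 26 = 13·2 + 0 → 2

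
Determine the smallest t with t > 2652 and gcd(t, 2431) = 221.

2873

Multiples of 221 above 2652: 221·13, 221·14, … . Need the cofactor coprime to 2431/221 = 11.
Checking s = 13, 14, … the first with gcd(s, 11) = 1 is s = 13, giving 2873.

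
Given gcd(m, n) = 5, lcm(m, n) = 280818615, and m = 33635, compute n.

Using mn = gcd(m,n)·lcm(m,n) = 5·280818615 = 1404093075, we get n = 1404093075/33635 = 41745.

41745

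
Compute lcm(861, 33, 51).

861 = 3 · 7 · 41; 33 = 3 · 11; 51 = 3 · 17
lcm takes max exponent of each prime: 3 · 7 · 11 · 17 · 41 = 161007

161007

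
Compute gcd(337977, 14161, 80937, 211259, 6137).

337977 = 3² · 17 · 47²; 14161 = 7² · 17²; 80937 = 3² · 17 · 23²; 211259 = 17³ · 43; 6137 = 17 · 19²
gcd takes min exponent of each prime: 17 = 17

17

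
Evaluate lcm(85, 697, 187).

lcm(85, 697) = 85·697/gcd = 59245/17 = 3485
lcm(3485, 187) = 3485·187/gcd = 651695/17 = 38335

38335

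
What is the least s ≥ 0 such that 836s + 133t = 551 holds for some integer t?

4

Euclid: 836 = 6·133 + 38; 133 = 3·38 + 19; 38 = 2·19 + 0 → gcd = 19; 551 = 19·29.
Back-substitution yields 836·(-3) + 133·(19) = 19, so one solution is s = -3·29 = -87, t = 19·29 = 551.
Solutions in s differ by 133/19 = 7; the one in [0, 7) is -87 mod 7 = 4.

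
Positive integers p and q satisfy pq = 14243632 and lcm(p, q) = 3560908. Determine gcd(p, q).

gcd·lcm = product, so gcd = 14243632/3560908 = 4.

4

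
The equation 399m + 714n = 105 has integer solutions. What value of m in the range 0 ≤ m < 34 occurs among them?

gcd(399, 714) = 21 (Euclid: 714 = 1·399 + 315; 399 = 1·315 + 84; 315 = 3·84 + 63; 84 = 1·63 + 21; 63 = 3·21 + 0), and 21 | 105.
Extended Euclid: 399·(9) + 714·(-5) = 21. Scale by 5: m₀ = 45.
General solution m = m₀ + 34t; reducing mod 34 gives m = 11 (and n = -6).

11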